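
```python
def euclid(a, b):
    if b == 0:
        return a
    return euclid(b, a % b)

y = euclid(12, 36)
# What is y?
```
Call trace:
euclid(a=12, b=36)
  euclid(a=36, b=12)
    euclid(a=12, b=0)
    -> return 12
  -> return 12
-> return 12

Final answer: 12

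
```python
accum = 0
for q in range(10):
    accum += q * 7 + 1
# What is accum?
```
Trace:
  accum=0
  accum=1, q=0
  accum=9, q=1
  accum=24, q=2
  accum=46, q=3
  accum=75, q=4
  accum=111, q=5
  accum=154, q=6
  accum=204, q=7
  accum=261, q=8
  accum=325, q=9

Final answer: 325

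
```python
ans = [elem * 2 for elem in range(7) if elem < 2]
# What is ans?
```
Trace:
  elem=0
  elem=1
  elem=2
  elem=3
  elem=4
  elem=5
  elem=6
  ans=[0, 2]

Final answer: [0, 2]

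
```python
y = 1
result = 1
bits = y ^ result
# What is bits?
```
Trace:
  y=1
  y=1, result=1
  y=1, result=1, bits=0

Final answer: 0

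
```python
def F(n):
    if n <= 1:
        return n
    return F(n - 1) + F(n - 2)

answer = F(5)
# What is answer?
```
Call trace (a repeated sub-call is expanded the first time; later identical calls just restate its return value):
F(n=5)
  F(n=4)
    F(n=3)
      F(n=2)
        F(n=1)
        -> return 1
        F(n=0)
        -> return 0
      -> return 1
      F(n=1)
      -> return 1
    -> return 2
    F(n=2) -> return 1  (same call as traced above)
  -> return 3
  F(n=3) -> return 2  (same call as traced above)
-> return 5

Final answer: 5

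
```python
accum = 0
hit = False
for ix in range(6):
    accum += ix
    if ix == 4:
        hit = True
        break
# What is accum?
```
Trace:
  accum=0
  accum=0, hit=False
  accum=0, hit=False, ix=0
  accum=1, hit=False, ix=1
  accum=3, hit=False, ix=2
  accum=6, hit=False, ix=3
  accum=10, hit=True, ix=4

Final answer: 10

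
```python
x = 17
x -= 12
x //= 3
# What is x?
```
Trace:
  x=17
  x=5
  x=1

Final answer: 1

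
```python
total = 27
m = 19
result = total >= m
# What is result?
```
Trace:
  total=27
  total=27, m=19
  total=27, m=19, result=True

Final answer: True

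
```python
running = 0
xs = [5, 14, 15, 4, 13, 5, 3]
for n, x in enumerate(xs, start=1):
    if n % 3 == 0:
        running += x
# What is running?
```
Trace:
  running=0
  running=0, n=1, x=5
  running=0, n=2, x=14
  running=15, n=3, x=15
  running=15, n=4, x=4
  running=15, n=5, x=13
  running=20, n=6, x=5
  running=20, n=7, x=3

Final answer: 20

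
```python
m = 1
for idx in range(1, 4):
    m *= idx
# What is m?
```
Trace:
  m=1
  m=1, idx=1
  m=2, idx=2
  m=6, idx=3

Final answer: 6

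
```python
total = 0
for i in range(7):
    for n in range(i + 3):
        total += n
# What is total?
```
Trace:
  total=0
  total=0, i=0, n=0
  total=1, i=0, n=1
  total=3, i=0, n=2
  total=3, i=1, n=0
  total=4, i=1, n=1
  total=6, i=1, n=2
  total=9, i=1, n=3
  total=9, i=2, n=0
  total=10, i=2, n=1
  total=12, i=2, n=2
  total=15, i=2, n=3
  total=19, i=2, n=4
  total=19, i=3, n=0
  total=20, i=3, n=1
  total=22, i=3, n=2
  total=25, i=3, n=3
  total=29, i=3, n=4
  total=34, i=3, n=5
  total=34, i=4, n=0
  total=35, i=4, n=1
  total=37, i=4, n=2
  total=40, i=4, n=3
  total=44, i=4, n=4
  total=49, i=4, n=5
  total=55, i=4, n=6
  total=55, i=5, n=0
  total=56, i=5, n=1
  total=58, i=5, n=2
  total=61, i=5, n=3
  total=65, i=5, n=4
  total=70, i=5, n=5
  total=76, i=5, n=6
  total=83, i=5, n=7
  total=83, i=6, n=0
  total=84, i=6, n=1
  total=86, i=6, n=2
  total=89, i=6, n=3
  total=93, i=6, n=4
  total=98, i=6, n=5
  total=104, i=6, n=6
  total=111, i=6, n=7
  total=119, i=6, n=8

Final answer: 119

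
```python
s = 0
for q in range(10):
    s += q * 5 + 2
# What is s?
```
Trace:
  s=0
  s=2, q=0
  s=9, q=1
  s=21, q=2
  s=38, q=3
  s=60, q=4
  s=87, q=5
  s=119, q=6
  s=156, q=7
  s=198, q=8
  s=245, q=9

Final answer: 245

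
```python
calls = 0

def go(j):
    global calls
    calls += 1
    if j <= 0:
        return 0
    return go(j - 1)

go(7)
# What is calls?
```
Call trace:
go(j=7)
  go(j=6)
    go(j=5)
      go(j=4)
        go(j=3)
          go(j=2)
            go(j=1)
              go(j=0)
              -> return 0
            -> return 0
          -> return 0
        -> return 0
      -> return 0
    -> return 0
  -> return 0
-> return 0

calls is incremented once per call. go is entered once for each j = 7, 6, 5, 4, 3, 2, 1, 0 (the j <= 0 call returns without recursing), i.e. 7 + 1 calls.
calls = 8

Final answer: 8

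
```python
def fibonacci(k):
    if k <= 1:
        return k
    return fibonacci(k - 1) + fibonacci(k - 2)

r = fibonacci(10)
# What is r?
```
Call trace (a repeated sub-call is expanded the first time; later identical calls just restate its return value):
fibonacci(k=10)
  fibonacci(k=9)
    fibonacci(k=8)
      fibonacci(k=7)
        fibonacci(k=6)
          fibonacci(k=5)
            fibonacci(k=4)
              fibonacci(k=3)
                fibonacci(k=2)
                  fibonacci(k=1)
                  -> return 1
                  fibonacci(k=0)
                  -> return 0
                -> return 1
                fibonacci(k=1)
                -> return 1
              -> return 2
              fibonacci(k=2) -> return 1  (same call as traced above)
            -> return 3
            fibonacci(k=3) -> return 2  (same call as traced above)
          -> return 5
          fibonacci(k=4) -> return 3  (same call as traced above)
        -> return 8
        fibonacci(k=5) -> return 5  (same call as traced above)
      -> return 13
      fibonacci(k=6) -> return 8  (same call as traced above)
    -> return 21
    fibonacci(k=7) -> return 13  (same call as traced above)
  -> return 34
  fibonacci(k=8) -> return 21  (same call as traced above)
-> return 55

Final answer: 55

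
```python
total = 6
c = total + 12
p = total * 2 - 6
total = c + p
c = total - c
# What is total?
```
Trace:
  total=6
  total=6, c=18
  total=6, c=18, p=6
  total=24, c=18, p=6
  total=24, c=6, p=6

Final answer: 24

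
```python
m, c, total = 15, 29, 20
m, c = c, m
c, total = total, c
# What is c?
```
Trace:
  m=15, c=29, total=20
  m=29, c=15, total=20
  m=29, c=20, total=15

Final answer: 20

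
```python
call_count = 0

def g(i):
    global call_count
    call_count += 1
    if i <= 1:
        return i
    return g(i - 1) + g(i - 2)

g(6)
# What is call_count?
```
Call trace (a repeated sub-call is expanded the first time; later identical calls just restate its return value):
g(i=6)
  g(i=5)
    g(i=4)
      g(i=3)
        g(i=2)
          g(i=1)
          -> return 1
          g(i=0)
          -> return 0
        -> return 1
        g(i=1)
        -> return 1
      -> return 2
      g(i=2) -> return 1  (same call as traced above)
    -> return 3
    g(i=3) -> return 2  (same call as traced above)
  -> return 5
  g(i=4) -> return 3  (same call as traced above)
-> return 8

call_count is incremented once per call, so count the calls in each subtree. Let C(i) = number of calls made by g(i).
C(0) = C(1) = 1 (base case, no recursion); C(i) = 1 + C(i - 1) + C(i - 2) otherwise.
C(2) = 1 + C(1) + C(0) = 1 + 1 + 1 = 3
C(3) = 1 + C(2) + C(1) = 1 + 3 + 1 = 5
C(4) = 1 + C(3) + C(2) = 1 + 5 + 3 = 9
C(5) = 1 + C(4) + C(3) = 1 + 9 + 5 = 15
C(6) = 1 + C(5) + C(4) = 1 + 15 + 9 = 25
call_count = C(6) = 25

Final answer: 25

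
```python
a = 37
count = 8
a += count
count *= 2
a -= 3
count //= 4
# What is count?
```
Trace:
  a=37
  a=37, count=8
  a=45, count=8
  a=45, count=16
  a=42, count=16
  a=42, count=4

Final answer: 4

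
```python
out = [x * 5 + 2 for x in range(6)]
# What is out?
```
Trace:
  x=0
  x=1
  x=2
  x=3
  x=4
  x=5
  out=[2, 7, 12, 17, 22, 27]

Final answer: [2, 7, 12, 17, 22, 27]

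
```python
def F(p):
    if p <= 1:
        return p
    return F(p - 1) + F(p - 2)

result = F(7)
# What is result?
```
Call trace (a repeated sub-call is expanded the first time; later identical calls just restate its return value):
F(p=7)
  F(p=6)
    F(p=5)
      F(p=4)
        F(p=3)
          F(p=2)
            F(p=1)
            -> return 1
            F(p=0)
            -> return 0
          -> return 1
          F(p=1)
          -> return 1
        -> return 2
        F(p=2) -> return 1  (same call as traced above)
      -> return 3
      F(p=3) -> return 2  (same call as traced above)
    -> return 5
    F(p=4) -> return 3  (same call as traced above)
  -> return 8
  F(p=5) -> return 5  (same call as traced above)
-> return 13

Final answer: 13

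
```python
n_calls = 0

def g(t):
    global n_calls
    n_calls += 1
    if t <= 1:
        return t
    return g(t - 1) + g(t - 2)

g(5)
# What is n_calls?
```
Call trace (a repeated sub-call is expanded the first time; later identical calls just restate its return value):
g(t=5)
  g(t=4)
    g(t=3)
      g(t=2)
        g(t=1)
        -> return 1
        g(t=0)
        -> return 0
      -> return 1
      g(t=1)
      -> return 1
    -> return 2
    g(t=2) -> return 1  (same call as traced above)
  -> return 3
  g(t=3) -> return 2  (same call as traced above)
-> return 5

n_calls is incremented once per call, so count the calls in each subtree. Let C(t) = number of calls made by g(t).
C(0) = C(1) = 1 (base case, no recursion); C(t) = 1 + C(t - 1) + C(t - 2) otherwise.
C(2) = 1 + C(1) + C(0) = 1 + 1 + 1 = 3
C(3) = 1 + C(2) + C(1) = 1 + 3 + 1 = 5
C(4) = 1 + C(3) + C(2) = 1 + 5 + 3 = 9
C(5) = 1 + C(4) + C(3) = 1 + 9 + 5 = 15
n_calls = C(5) = 15

Final answer: 15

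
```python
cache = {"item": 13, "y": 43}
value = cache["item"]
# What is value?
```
Trace:
  cache={'item': 13, 'y': 43}
  cache={'item': 13, 'y': 43}, value=13

Final answer: 13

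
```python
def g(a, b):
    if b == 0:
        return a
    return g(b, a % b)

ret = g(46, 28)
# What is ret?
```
Call trace:
g(a=46, b=28)
  g(a=28, b=18)
    g(a=18, b=10)
      g(a=10, b=8)
        g(a=8, b=2)
          g(a=2, b=0)
          -> return 2
        -> return 2
      -> return 2
    -> return 2
  -> return 2
-> return 2

Final answer: 2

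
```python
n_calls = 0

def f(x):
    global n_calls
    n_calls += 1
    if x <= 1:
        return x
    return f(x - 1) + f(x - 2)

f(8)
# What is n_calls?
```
Call trace (a repeated sub-call is expanded the first time; later identical calls just restate its return value):
f(x=8)
  f(x=7)
    f(x=6)
      f(x=5)
        f(x=4)
          f(x=3)
            f(x=2)
              f(x=1)
              -> return 1
              f(x=0)
              -> return 0
            -> return 1
            f(x=1)
            -> return 1
          -> return 2
          f(x=2) -> return 1  (same call as traced above)
        -> return 3
        f(x=3) -> return 2  (same call as traced above)
      -> return 5
      f(x=4) -> return 3  (same call as traced above)
    -> return 8
    f(x=5) -> return 5  (same call as traced above)
  -> return 13
  f(x=6) -> return 8  (same call as traced above)
-> return 21

n_calls is incremented once per call, so count the calls in each subtree. Let C(x) = number of calls made by f(x).
C(0) = C(1) = 1 (base case, no recursion); C(x) = 1 + C(x - 1) + C(x - 2) otherwise.
C(2) = 1 + C(1) + C(0) = 1 + 1 + 1 = 3
C(3) = 1 + C(2) + C(1) = 1 + 3 + 1 = 5
C(4) = 1 + C(3) + C(2) = 1 + 5 + 3 = 9
C(5) = 1 + C(4) + C(3) = 1 + 9 + 5 = 15
C(6) = 1 + C(5) + C(4) = 1 + 15 + 9 = 25
C(7) = 1 + C(6) + C(5) = 1 + 25 + 15 = 41
C(8) = 1 + C(7) + C(6) = 1 + 41 + 25 = 67
n_calls = C(8) = 67

Final answer: 67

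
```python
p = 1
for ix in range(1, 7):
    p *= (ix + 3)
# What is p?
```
Trace:
  p=1
  p=4, ix=1
  p=20, ix=2
  p=120, ix=3
  p=840, ix=4
  p=6720, ix=5
  p=60480, ix=6

Final answer: 60480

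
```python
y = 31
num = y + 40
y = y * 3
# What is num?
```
Trace:
  y=31
  y=31, num=71
  y=93, num=71

Final answer: 71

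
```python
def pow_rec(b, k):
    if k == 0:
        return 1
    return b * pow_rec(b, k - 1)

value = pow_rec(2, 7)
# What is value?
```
Call trace:
pow_rec(b=2, k=7)
  pow_rec(b=2, k=6)
    pow_rec(b=2, k=5)
      pow_rec(b=2, k=4)
        pow_rec(b=2, k=3)
          pow_rec(b=2, k=2)
            pow_rec(b=2, k=1)
              pow_rec(b=2, k=0)
              -> return 1
            -> return 2
          -> return 4
        -> return 8
      -> return 16
    -> return 32
  -> return 64
-> return 128

Final answer: 128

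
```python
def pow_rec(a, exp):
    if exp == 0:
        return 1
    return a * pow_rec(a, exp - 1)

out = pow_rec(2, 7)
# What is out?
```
Call trace:
pow_rec(a=2, exp=7)
  pow_rec(a=2, exp=6)
    pow_rec(a=2, exp=5)
      pow_rec(a=2, exp=4)
        pow_rec(a=2, exp=3)
          pow_rec(a=2, exp=2)
            pow_rec(a=2, exp=1)
              pow_rec(a=2, exp=0)
              -> return 1
            -> return 2
          -> return 4
        -> return 8
      -> return 16
    -> return 32
  -> return 64
-> return 128

Final answer: 128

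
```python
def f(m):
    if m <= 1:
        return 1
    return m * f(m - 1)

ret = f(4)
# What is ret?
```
Call trace:
f(m=4)
  f(m=3)
    f(m=2)
      f(m=1)
      -> return 1
    -> return 2
  -> return 6
-> return 24

Final answer: 24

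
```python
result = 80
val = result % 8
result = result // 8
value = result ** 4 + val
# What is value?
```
Trace:
  result=80
  result=80, val=0
  result=10, val=0
  result=10, val=0, value=10000

Final answer: 10000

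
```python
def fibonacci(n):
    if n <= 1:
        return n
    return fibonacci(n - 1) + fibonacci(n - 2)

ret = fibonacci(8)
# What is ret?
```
Call trace (a repeated sub-call is expanded the first time; later identical calls just restate its return value):
fibonacci(n=8)
  fibonacci(n=7)
    fibonacci(n=6)
      fibonacci(n=5)
        fibonacci(n=4)
          fibonacci(n=3)
            fibonacci(n=2)
              fibonacci(n=1)
              -> return 1
              fibonacci(n=0)
              -> return 0
            -> return 1
            fibonacci(n=1)
            -> return 1
          -> return 2
          fibonacci(n=2) -> return 1  (same call as traced above)
        -> return 3
        fibonacci(n=3) -> return 2  (same call as traced above)
      -> return 5
      fibonacci(n=4) -> return 3  (same call as traced above)
    -> return 8
    fibonacci(n=5) -> return 5  (same call as traced above)
  -> return 13
  fibonacci(n=6) -> return 8  (same call as traced above)
-> return 21

Final answer: 21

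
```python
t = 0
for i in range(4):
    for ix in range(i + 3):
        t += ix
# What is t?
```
Trace:
  t=0
  t=0, i=0, ix=0
  t=1, i=0, ix=1
  t=3, i=0, ix=2
  t=3, i=1, ix=0
  t=4, i=1, ix=1
  t=6, i=1, ix=2
  t=9, i=1, ix=3
  t=9, i=2, ix=0
  t=10, i=2, ix=1
  t=12, i=2, ix=2
  t=15, i=2, ix=3
  t=19, i=2, ix=4
  t=19, i=3, ix=0
  t=20, i=3, ix=1
  t=22, i=3, ix=2
  t=25, i=3, ix=3
  t=29, i=3, ix=4
  t=34, i=3, ix=5

Final answer: 34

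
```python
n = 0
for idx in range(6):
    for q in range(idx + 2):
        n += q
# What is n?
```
Trace:
  n=0
  n=0, idx=0, q=0
  n=1, idx=0, q=1
  n=1, idx=1, q=0
  n=2, idx=1, q=1
  n=4, idx=1, q=2
  n=4, idx=2, q=0
  n=5, idx=2, q=1
  n=7, idx=2, q=2
  n=10, idx=2, q=3
  n=10, idx=3, q=0
  n=11, idx=3, q=1
  n=13, idx=3, q=2
  n=16, idx=3, q=3
  n=20, idx=3, q=4
  n=20, idx=4, q=0
  n=21, idx=4, q=1
  n=23, idx=4, q=2
  n=26, idx=4, q=3
  n=30, idx=4, q=4
  n=35, idx=4, q=5
  n=35, idx=5, q=0
  n=36, idx=5, q=1
  n=38, idx=5, q=2
  n=41, idx=5, q=3
  n=45, idx=5, q=4
  n=50, idx=5, q=5
  n=56, idx=5, q=6

Final answer: 56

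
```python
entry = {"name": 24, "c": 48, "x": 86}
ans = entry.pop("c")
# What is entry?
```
Trace:
  entry={'name': 24, 'c': 48, 'x': 86}
  entry={'name': 24, 'x': 86}, ans=48

Final answer: {'name': 24, 'x': 86}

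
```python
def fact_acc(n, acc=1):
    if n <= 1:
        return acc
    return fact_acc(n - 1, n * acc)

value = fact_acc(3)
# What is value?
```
Call trace:
fact_acc(n=3, acc=1)
  fact_acc(n=2, acc=3)
    fact_acc(n=1, acc=6)
    -> return 6
  -> return 6
-> return 6

Final answer: 6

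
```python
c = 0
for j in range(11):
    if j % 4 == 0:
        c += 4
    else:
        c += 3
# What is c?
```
Trace:
  c=0
  c=4, j=0
  c=7, j=1
  c=10, j=2
  c=13, j=3
  c=17, j=4
  c=20, j=5
  c=23, j=6
  c=26, j=7
  c=30, j=8
  c=33, j=9
  c=36, j=10

Final answer: 36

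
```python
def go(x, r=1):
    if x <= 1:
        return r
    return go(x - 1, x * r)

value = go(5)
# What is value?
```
Call trace:
go(x=5, r=1)
  go(x=4, r=5)
    go(x=3, r=20)
      go(x=2, r=60)
        go(x=1, r=120)
        -> return 120
      -> return 120
    -> return 120
  -> return 120
-> return 120

Final answer: 120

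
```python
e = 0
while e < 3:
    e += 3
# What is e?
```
Trace:
  e=0
  e=3

Final answer: 3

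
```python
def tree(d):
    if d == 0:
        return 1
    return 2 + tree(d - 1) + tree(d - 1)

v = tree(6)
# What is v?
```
Call trace (a repeated sub-call is expanded the first time; later identical calls just restate its return value):
tree(d=6)
  tree(d=5)
    tree(d=4)
      tree(d=3)
        tree(d=2)
          tree(d=1)
            tree(d=0)
            -> return 1
            tree(d=0)
            -> return 1
          -> return 4
          tree(d=1) -> return 4  (same call as traced above)
        -> return 10
        tree(d=2) -> return 10  (same call as traced above)
      -> return 22
      tree(d=3) -> return 22  (same call as traced above)
    -> return 46
    tree(d=4) -> return 46  (same call as traced above)
  -> return 94
  tree(d=5) -> return 94  (same call as traced above)
-> return 190

Final answer: 190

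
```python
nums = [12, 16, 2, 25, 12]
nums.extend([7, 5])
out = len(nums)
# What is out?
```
Trace:
  nums=[12, 16, 2, 25, 12]
  nums=[12, 16, 2, 25, 12, 7, 5]
  nums=[12, 16, 2, 25, 12, 7, 5], out=7

Final answer: 7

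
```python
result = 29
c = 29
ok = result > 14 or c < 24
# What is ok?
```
Trace:
  result=29
  result=29, c=29
  result=29, c=29, ok=True

Final answer: True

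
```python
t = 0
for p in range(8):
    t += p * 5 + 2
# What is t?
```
Trace:
  t=0
  t=2, p=0
  t=9, p=1
  t=21, p=2
  t=38, p=3
  t=60, p=4
  t=87, p=5
  t=119, p=6
  t=156, p=7

Final answer: 156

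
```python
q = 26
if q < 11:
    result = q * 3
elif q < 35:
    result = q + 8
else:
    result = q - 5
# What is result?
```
Trace:
  q=26
  q=26, result=34

Final answer: 34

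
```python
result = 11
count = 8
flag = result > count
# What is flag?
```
Trace:
  result=11
  result=11, count=8
  result=11, count=8, flag=True

Final answer: True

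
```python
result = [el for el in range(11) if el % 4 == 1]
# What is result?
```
Trace:
  el=0
  el=1
  el=2
  el=3
  el=4
  el=5
  el=6
  el=7
  el=8
  el=9
  el=10
  result=[1, 5, 9]

Final answer: [1, 5, 9]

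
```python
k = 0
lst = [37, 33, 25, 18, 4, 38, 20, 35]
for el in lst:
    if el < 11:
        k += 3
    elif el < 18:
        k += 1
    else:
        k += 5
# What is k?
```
Trace:
  k=0
  k=5, el=37
  k=10, el=33
  k=15, el=25
  k=20, el=18
  k=23, el=4
  k=28, el=38
  k=33, el=20
  k=38, el=35

Final answer: 38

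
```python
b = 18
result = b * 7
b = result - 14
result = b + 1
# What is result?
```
Trace:
  b=18
  b=18, result=126
  b=112, result=126
  b=112, result=113

Final answer: 113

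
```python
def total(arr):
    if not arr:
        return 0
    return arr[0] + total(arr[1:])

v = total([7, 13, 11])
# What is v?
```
Call trace:
total(arr=[7, 13, 11])
  total(arr=[13, 11])
    total(arr=[11])
      total(arr=[])
      -> return 0
    -> return 11
  -> return 24
-> return 31

Final answer: 31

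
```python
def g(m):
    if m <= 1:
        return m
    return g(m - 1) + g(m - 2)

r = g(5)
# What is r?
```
Call trace (a repeated sub-call is expanded the first time; later identical calls just restate its return value):
g(m=5)
  g(m=4)
    g(m=3)
      g(m=2)
        g(m=1)
        -> return 1
        g(m=0)
        -> return 0
      -> return 1
      g(m=1)
      -> return 1
    -> return 2
    g(m=2) -> return 1  (same call as traced above)
  -> return 3
  g(m=3) -> return 2  (same call as traced above)
-> return 5

Final answer: 5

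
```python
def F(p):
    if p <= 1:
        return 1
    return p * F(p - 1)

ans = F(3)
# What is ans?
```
Call trace:
F(p=3)
  F(p=2)
    F(p=1)
    -> return 1
  -> return 2
-> return 6

Final answer: 6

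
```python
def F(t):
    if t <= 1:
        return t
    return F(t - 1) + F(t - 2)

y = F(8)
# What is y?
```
Call trace (a repeated sub-call is expanded the first time; later identical calls just restate its return value):
F(t=8)
  F(t=7)
    F(t=6)
      F(t=5)
        F(t=4)
          F(t=3)
            F(t=2)
              F(t=1)
              -> return 1
              F(t=0)
              -> return 0
            -> return 1
            F(t=1)
            -> return 1
          -> return 2
          F(t=2) -> return 1  (same call as traced above)
        -> return 3
        F(t=3) -> return 2  (same call as traced above)
      -> return 5
      F(t=4) -> return 3  (same call as traced above)
    -> return 8
    F(t=5) -> return 5  (same call as traced above)
  -> return 13
  F(t=6) -> return 8  (same call as traced above)
-> return 21

Final answer: 21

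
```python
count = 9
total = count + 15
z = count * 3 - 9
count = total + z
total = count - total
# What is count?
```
Trace:
  count=9
  count=9, total=24
  count=9, total=24, z=18
  count=42, total=24, z=18
  count=42, total=18, z=18

Final answer: 42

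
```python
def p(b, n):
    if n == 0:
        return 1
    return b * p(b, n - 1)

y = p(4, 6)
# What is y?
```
Call trace:
p(b=4, n=6)
  p(b=4, n=5)
    p(b=4, n=4)
      p(b=4, n=3)
        p(b=4, n=2)
          p(b=4, n=1)
            p(b=4, n=0)
            -> return 1
          -> return 4
        -> return 16
      -> return 64
    -> return 256
  -> return 1024
-> return 4096

Final answer: 4096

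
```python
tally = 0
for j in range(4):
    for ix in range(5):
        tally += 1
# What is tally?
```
Trace:
  tally=0
  tally=1, j=0, ix=0
  tally=2, j=0, ix=1
  tally=3, j=0, ix=2
  tally=4, j=0, ix=3
  tally=5, j=0, ix=4
  tally=6, j=1, ix=0
  tally=7, j=1, ix=1
  tally=8, j=1, ix=2
  tally=9, j=1, ix=3
  tally=10, j=1, ix=4
  tally=11, j=2, ix=0
  tally=12, j=2, ix=1
  tally=13, j=2, ix=2
  tally=14, j=2, ix=3
  tally=15, j=2, ix=4
  tally=16, j=3, ix=0
  tally=17, j=3, ix=1
  tally=18, j=3, ix=2
  tally=19, j=3, ix=3
  tally=20, j=3, ix=4

Final answer: 20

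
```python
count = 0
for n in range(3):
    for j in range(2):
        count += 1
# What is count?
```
Trace:
  count=0
  count=1, n=0, j=0
  count=2, n=0, j=1
  count=3, n=1, j=0
  count=4, n=1, j=1
  count=5, n=2, j=0
  count=6, n=2, j=1

Final answer: 6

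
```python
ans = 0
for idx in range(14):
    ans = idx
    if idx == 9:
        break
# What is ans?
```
Trace:
  ans=0
  ans=0, idx=0
  ans=1, idx=1
  ans=2, idx=2
  ans=3, idx=3
  ans=4, idx=4
  ans=5, idx=5
  ans=6, idx=6
  ans=7, idx=7
  ans=8, idx=8
  ans=9, idx=9

Final answer: 9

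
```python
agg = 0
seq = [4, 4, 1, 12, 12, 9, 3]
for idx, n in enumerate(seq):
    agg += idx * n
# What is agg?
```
Trace:
  agg=0
  agg=0, idx=0, n=4
  agg=4, idx=1, n=4
  agg=6, idx=2, n=1
  agg=42, idx=3, n=12
  agg=90, idx=4, n=12
  agg=135, idx=5, n=9
  agg=153, idx=6, n=3

Final answer: 153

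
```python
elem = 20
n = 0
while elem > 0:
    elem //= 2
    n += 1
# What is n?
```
Trace:
  elem=20
  elem=20, n=0
  elem=10, n=1
  elem=5, n=2
  elem=2, n=3
  elem=1, n=4
  elem=0, n=5

Final answer: 5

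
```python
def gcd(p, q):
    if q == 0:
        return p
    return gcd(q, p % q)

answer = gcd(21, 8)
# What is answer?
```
Call trace:
gcd(p=21, q=8)
  gcd(p=8, q=5)
    gcd(p=5, q=3)
      gcd(p=3, q=2)
        gcd(p=2, q=1)
          gcd(p=1, q=0)
          -> return 1
        -> return 1
      -> return 1
    -> return 1
  -> return 1
-> return 1

Final answer: 1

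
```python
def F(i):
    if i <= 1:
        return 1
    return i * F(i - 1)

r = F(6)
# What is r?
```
Call trace:
F(i=6)
  F(i=5)
    F(i=4)
      F(i=3)
        F(i=2)
          F(i=1)
          -> return 1
        -> return 2
      -> return 6
    -> return 24
  -> return 120
-> return 720

Final answer: 720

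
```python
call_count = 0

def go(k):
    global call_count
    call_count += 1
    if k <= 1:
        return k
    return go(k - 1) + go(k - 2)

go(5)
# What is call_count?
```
Call trace (a repeated sub-call is expanded the first time; later identical calls just restate its return value):
go(k=5)
  go(k=4)
    go(k=3)
      go(k=2)
        go(k=1)
        -> return 1
        go(k=0)
        -> return 0
      -> return 1
      go(k=1)
      -> return 1
    -> return 2
    go(k=2) -> return 1  (same call as traced above)
  -> return 3
  go(k=3) -> return 2  (same call as traced above)
-> return 5

call_count is incremented once per call, so count the calls in each subtree. Let C(k) = number of calls made by go(k).
C(0) = C(1) = 1 (base case, no recursion); C(k) = 1 + C(k - 1) + C(k - 2) otherwise.
C(2) = 1 + C(1) + C(0) = 1 + 1 + 1 = 3
C(3) = 1 + C(2) + C(1) = 1 + 3 + 1 = 5
C(4) = 1 + C(3) + C(2) = 1 + 5 + 3 = 9
C(5) = 1 + C(4) + C(3) = 1 + 9 + 5 = 15
call_count = C(5) = 15

Final answer: 15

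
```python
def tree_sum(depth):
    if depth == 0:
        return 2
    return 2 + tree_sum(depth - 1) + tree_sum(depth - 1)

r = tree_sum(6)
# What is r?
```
Call trace (a repeated sub-call is expanded the first time; later identical calls just restate its return value):
tree_sum(depth=6)
  tree_sum(depth=5)
    tree_sum(depth=4)
      tree_sum(depth=3)
        tree_sum(depth=2)
          tree_sum(depth=1)
            tree_sum(depth=0)
            -> return 2
            tree_sum(depth=0)
            -> return 2
          -> return 6
          tree_sum(depth=1) -> return 6  (same call as traced above)
        -> return 14
        tree_sum(depth=2) -> return 14  (same call as traced above)
      -> return 30
      tree_sum(depth=3) -> return 30  (same call as traced above)
    -> return 62
    tree_sum(depth=4) -> return 62  (same call as traced above)
  -> return 126
  tree_sum(depth=5) -> return 126  (same call as traced above)
-> return 254

Final answer: 254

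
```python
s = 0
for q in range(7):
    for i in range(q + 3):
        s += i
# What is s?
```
Trace:
  s=0
  s=0, q=0, i=0
  s=1, q=0, i=1
  s=3, q=0, i=2
  s=3, q=1, i=0
  s=4, q=1, i=1
  s=6, q=1, i=2
  s=9, q=1, i=3
  s=9, q=2, i=0
  s=10, q=2, i=1
  s=12, q=2, i=2
  s=15, q=2, i=3
  s=19, q=2, i=4
  s=19, q=3, i=0
  s=20, q=3, i=1
  s=22, q=3, i=2
  s=25, q=3, i=3
  s=29, q=3, i=4
  s=34, q=3, i=5
  s=34, q=4, i=0
  s=35, q=4, i=1
  s=37, q=4, i=2
  s=40, q=4, i=3
  s=44, q=4, i=4
  s=49, q=4, i=5
  s=55, q=4, i=6
  s=55, q=5, i=0
  s=56, q=5, i=1
  s=58, q=5, i=2
  s=61, q=5, i=3
  s=65, q=5, i=4
  s=70, q=5, i=5
  s=76, q=5, i=6
  s=83, q=5, i=7
  s=83, q=6, i=0
  s=84, q=6, i=1
  s=86, q=6, i=2
  s=89, q=6, i=3
  s=93, q=6, i=4
  s=98, q=6, i=5
  s=104, q=6, i=6
  s=111, q=6, i=7
  s=119, q=6, i=8

Final answer: 119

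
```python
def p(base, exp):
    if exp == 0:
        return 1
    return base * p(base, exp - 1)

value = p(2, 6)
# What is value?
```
Call trace:
p(base=2, exp=6)
  p(base=2, exp=5)
    p(base=2, exp=4)
      p(base=2, exp=3)
        p(base=2, exp=2)
          p(base=2, exp=1)
            p(base=2, exp=0)
            -> return 1
          -> return 2
        -> return 4
      -> return 8
    -> return 16
  -> return 32
-> return 64

Final answer: 64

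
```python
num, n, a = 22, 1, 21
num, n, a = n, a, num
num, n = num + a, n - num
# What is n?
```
Trace:
  num=22, n=1, a=21
  num=1, n=21, a=22
  num=23, n=20, a=22

Final answer: 20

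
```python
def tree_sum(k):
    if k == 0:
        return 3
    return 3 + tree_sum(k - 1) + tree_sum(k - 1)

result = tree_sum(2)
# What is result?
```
Call trace (a repeated sub-call is expanded the first time; later identical calls just restate its return value):
tree_sum(k=2)
  tree_sum(k=1)
    tree_sum(k=0)
    -> return 3
    tree_sum(k=0)
    -> return 3
  -> return 9
  tree_sum(k=1) -> return 9  (same call as traced above)
-> return 21

Final answer: 21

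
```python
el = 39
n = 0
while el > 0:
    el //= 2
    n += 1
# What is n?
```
Trace:
  el=39
  el=39, n=0
  el=19, n=1
  el=9, n=2
  el=4, n=3
  el=2, n=4
  el=1, n=5
  el=0, n=6

Final answer: 6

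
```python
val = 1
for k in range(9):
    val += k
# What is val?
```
Trace:
  val=1
  val=1, k=0
  val=2, k=1
  val=4, k=2
  val=7, k=3
  val=11, k=4
  val=16, k=5
  val=22, k=6
  val=29, k=7
  val=37, k=8

Final answer: 37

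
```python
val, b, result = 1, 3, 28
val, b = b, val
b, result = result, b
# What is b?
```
Trace:
  val=1, b=3, result=28
  val=3, b=1, result=28
  val=3, b=28, result=1

Final answer: 28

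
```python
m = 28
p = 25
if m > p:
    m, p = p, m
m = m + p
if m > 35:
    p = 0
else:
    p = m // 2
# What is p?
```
Trace:
  m=28
  m=28, p=25
  m=25, p=28
  m=53, p=28
  m=53, p=0

Final answer: 0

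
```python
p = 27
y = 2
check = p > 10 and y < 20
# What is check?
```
Trace:
  p=27
  p=27, y=2
  p=27, y=2, check=True

Final answer: True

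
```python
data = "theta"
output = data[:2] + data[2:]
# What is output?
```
Trace:
  data='theta'
  data='theta', output='theta'

Final answer: 'theta'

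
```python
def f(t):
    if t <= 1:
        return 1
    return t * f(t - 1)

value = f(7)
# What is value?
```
Call trace:
f(t=7)
  f(t=6)
    f(t=5)
      f(t=4)
        f(t=3)
          f(t=2)
            f(t=1)
            -> return 1
          -> return 2
        -> return 6
      -> return 24
    -> return 120
  -> return 720
-> return 5040

Final answer: 5040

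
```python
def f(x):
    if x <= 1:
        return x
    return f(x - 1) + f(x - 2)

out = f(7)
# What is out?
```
Call trace (a repeated sub-call is expanded the first time; later identical calls just restate its return value):
f(x=7)
  f(x=6)
    f(x=5)
      f(x=4)
        f(x=3)
          f(x=2)
            f(x=1)
            -> return 1
            f(x=0)
            -> return 0
          -> return 1
          f(x=1)
          -> return 1
        -> return 2
        f(x=2) -> return 1  (same call as traced above)
      -> return 3
      f(x=3) -> return 2  (same call as traced above)
    -> return 5
    f(x=4) -> return 3  (same call as traced above)
  -> return 8
  f(x=5) -> return 5  (same call as traced above)
-> return 13

Final answer: 13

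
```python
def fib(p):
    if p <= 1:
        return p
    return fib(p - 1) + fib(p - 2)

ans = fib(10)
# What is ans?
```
Call trace (a repeated sub-call is expanded the first time; later identical calls just restate its return value):
fib(p=10)
  fib(p=9)
    fib(p=8)
      fib(p=7)
        fib(p=6)
          fib(p=5)
            fib(p=4)
              fib(p=3)
                fib(p=2)
                  fib(p=1)
                  -> return 1
                  fib(p=0)
                  -> return 0
                -> return 1
                fib(p=1)
                -> return 1
              -> return 2
              fib(p=2) -> return 1  (same call as traced above)
            -> return 3
            fib(p=3) -> return 2  (same call as traced above)
          -> return 5
          fib(p=4) -> return 3  (same call as traced above)
        -> return 8
        fib(p=5) -> return 5  (same call as traced above)
      -> return 13
      fib(p=6) -> return 8  (same call as traced above)
    -> return 21
    fib(p=7) -> return 13  (same call as traced above)
  -> return 34
  fib(p=8) -> return 21  (same call as traced above)
-> return 55

Final answer: 55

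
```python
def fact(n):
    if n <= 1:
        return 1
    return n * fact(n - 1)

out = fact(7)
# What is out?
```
Call trace:
fact(n=7)
  fact(n=6)
    fact(n=5)
      fact(n=4)
        fact(n=3)
          fact(n=2)
            fact(n=1)
            -> return 1
          -> return 2
        -> return 6
      -> return 24
    -> return 120
  -> return 720
-> return 5040

Final answer: 5040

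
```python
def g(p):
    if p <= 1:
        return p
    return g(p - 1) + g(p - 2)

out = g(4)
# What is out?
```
Call trace (a repeated sub-call is expanded the first time; later identical calls just restate its return value):
g(p=4)
  g(p=3)
    g(p=2)
      g(p=1)
      -> return 1
      g(p=0)
      -> return 0
    -> return 1
    g(p=1)
    -> return 1
  -> return 2
  g(p=2) -> return 1  (same call as traced above)
-> return 3

Final answer: 3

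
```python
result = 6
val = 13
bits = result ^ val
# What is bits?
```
Trace:
  result=6
  result=6, val=13
  result=6, val=13, bits=11

Final answer: 11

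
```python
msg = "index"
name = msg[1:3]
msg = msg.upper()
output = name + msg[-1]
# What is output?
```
Trace:
  msg='index'
  msg='index', name='nd'
  msg='INDEX', name='nd'
  msg='INDEX', name='nd', output='ndX'

Final answer: 'ndX'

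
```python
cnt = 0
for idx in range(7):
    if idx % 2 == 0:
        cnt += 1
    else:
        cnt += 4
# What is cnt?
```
Trace:
  cnt=0
  cnt=1, idx=0
  cnt=5, idx=1
  cnt=6, idx=2
  cnt=10, idx=3
  cnt=11, idx=4
  cnt=15, idx=5
  cnt=16, idx=6

Final answer: 16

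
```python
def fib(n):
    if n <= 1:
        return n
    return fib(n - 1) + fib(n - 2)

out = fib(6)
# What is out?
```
Call trace (a repeated sub-call is expanded the first time; later identical calls just restate its return value):
fib(n=6)
  fib(n=5)
    fib(n=4)
      fib(n=3)
        fib(n=2)
          fib(n=1)
          -> return 1
          fib(n=0)
          -> return 0
        -> return 1
        fib(n=1)
        -> return 1
      -> return 2
      fib(n=2) -> return 1  (same call as traced above)
    -> return 3
    fib(n=3) -> return 2  (same call as traced above)
  -> return 5
  fib(n=4) -> return 3  (same call as traced above)
-> return 8

Final answer: 8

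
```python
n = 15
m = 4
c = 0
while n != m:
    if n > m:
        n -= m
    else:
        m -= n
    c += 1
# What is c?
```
Trace:
  n=15
  n=15, m=4
  n=15, m=4, c=0
  n=11, m=4, c=1
  n=7, m=4, c=2
  n=3, m=4, c=3
  n=3, m=1, c=4
  n=2, m=1, c=5
  n=1, m=1, c=6

Final answer: 6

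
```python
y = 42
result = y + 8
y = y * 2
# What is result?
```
Trace:
  y=42
  y=42, result=50
  y=84, result=50

Final answer: 50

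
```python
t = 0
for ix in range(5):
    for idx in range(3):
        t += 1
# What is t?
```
Trace:
  t=0
  t=1, ix=0, idx=0
  t=2, ix=0, idx=1
  t=3, ix=0, idx=2
  t=4, ix=1, idx=0
  t=5, ix=1, idx=1
  t=6, ix=1, idx=2
  t=7, ix=2, idx=0
  t=8, ix=2, idx=1
  t=9, ix=2, idx=2
  t=10, ix=3, idx=0
  t=11, ix=3, idx=1
  t=12, ix=3, idx=2
  t=13, ix=4, idx=0
  t=14, ix=4, idx=1
  t=15, ix=4, idx=2

Final answer: 15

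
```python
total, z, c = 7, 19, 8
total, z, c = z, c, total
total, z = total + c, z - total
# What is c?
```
Trace:
  total=7, z=19, c=8
  total=19, z=8, c=7
  total=26, z=-11, c=7

Final answer: 7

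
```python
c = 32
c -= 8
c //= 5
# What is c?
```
Trace:
  c=32
  c=24
  c=4

Final answer: 4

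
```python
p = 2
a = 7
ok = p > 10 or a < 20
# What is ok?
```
Trace:
  p=2
  p=2, a=7
  p=2, a=7, ok=True

Final answer: True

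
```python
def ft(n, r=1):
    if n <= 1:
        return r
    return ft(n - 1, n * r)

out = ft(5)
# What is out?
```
Call trace:
ft(n=5, r=1)
  ft(n=4, r=5)
    ft(n=3, r=20)
      ft(n=2, r=60)
        ft(n=1, r=120)
        -> return 120
      -> return 120
    -> return 120
  -> return 120
-> return 120

Final answer: 120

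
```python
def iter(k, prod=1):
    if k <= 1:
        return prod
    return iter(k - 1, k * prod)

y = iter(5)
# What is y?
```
Call trace:
iter(k=5, prod=1)
  iter(k=4, prod=5)
    iter(k=3, prod=20)
      iter(k=2, prod=60)
        iter(k=1, prod=120)
        -> return 120
      -> return 120
    -> return 120
  -> return 120
-> return 120

Final answer: 120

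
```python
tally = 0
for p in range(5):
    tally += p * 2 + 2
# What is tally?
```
Trace:
  tally=0
  tally=2, p=0
  tally=6, p=1
  tally=12, p=2
  tally=20, p=3
  tally=30, p=4

Final answer: 30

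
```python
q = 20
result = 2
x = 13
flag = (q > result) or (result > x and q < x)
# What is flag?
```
Trace:
  q=20
  q=20, result=2
  q=20, result=2, x=13
  q=20, result=2, x=13, flag=True

Final answer: True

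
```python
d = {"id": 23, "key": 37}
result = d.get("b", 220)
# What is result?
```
Trace:
  d={'id': 23, 'key': 37}
  d={'id': 23, 'key': 37}, result=220

Final answer: 220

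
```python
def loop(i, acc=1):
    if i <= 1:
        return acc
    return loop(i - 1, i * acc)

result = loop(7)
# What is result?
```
Call trace:
loop(i=7, acc=1)
  loop(i=6, acc=7)
    loop(i=5, acc=42)
      loop(i=4, acc=210)
        loop(i=3, acc=840)
          loop(i=2, acc=2520)
            loop(i=1, acc=5040)
            -> return 5040
          -> return 5040
        -> return 5040
      -> return 5040
    -> return 5040
  -> return 5040
-> return 5040

Final answer: 5040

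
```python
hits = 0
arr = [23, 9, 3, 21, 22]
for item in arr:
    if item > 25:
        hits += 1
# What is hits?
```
Trace:
  hits=0
  hits=0, item=23
  hits=0, item=9
  hits=0, item=3
  hits=0, item=21
  hits=0, item=22

Final answer: 0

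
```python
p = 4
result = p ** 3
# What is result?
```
Trace:
  p=4
  p=4, result=64

Final answer: 64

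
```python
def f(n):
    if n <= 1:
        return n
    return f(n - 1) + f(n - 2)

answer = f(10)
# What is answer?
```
Call trace (a repeated sub-call is expanded the first time; later identical calls just restate its return value):
f(n=10)
  f(n=9)
    f(n=8)
      f(n=7)
        f(n=6)
          f(n=5)
            f(n=4)
              f(n=3)
                f(n=2)
                  f(n=1)
                  -> return 1
                  f(n=0)
                  -> return 0
                -> return 1
                f(n=1)
                -> return 1
              -> return 2
              f(n=2) -> return 1  (same call as traced above)
            -> return 3
            f(n=3) -> return 2  (same call as traced above)
          -> return 5
          f(n=4) -> return 3  (same call as traced above)
        -> return 8
        f(n=5) -> return 5  (same call as traced above)
      -> return 13
      f(n=6) -> return 8  (same call as traced above)
    -> return 21
    f(n=7) -> return 13  (same call as traced above)
  -> return 34
  f(n=8) -> return 21  (same call as traced above)
-> return 55

Final answer: 55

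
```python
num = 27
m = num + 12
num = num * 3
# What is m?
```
Trace:
  num=27
  num=27, m=39
  num=81, m=39

Final answer: 39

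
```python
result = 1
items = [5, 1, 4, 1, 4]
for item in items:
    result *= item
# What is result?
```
Trace:
  result=1
  result=5, item=5
  result=5, item=1
  result=20, item=4
  result=20, item=1
  result=80, item=4

Final answer: 80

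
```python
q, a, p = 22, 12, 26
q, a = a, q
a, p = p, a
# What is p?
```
Trace:
  q=22, a=12, p=26
  q=12, a=22, p=26
  q=12, a=26, p=22

Final answer: 22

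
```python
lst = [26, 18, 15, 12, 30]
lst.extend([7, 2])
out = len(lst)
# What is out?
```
Trace:
  lst=[26, 18, 15, 12, 30]
  lst=[26, 18, 15, 12, 30, 7, 2]
  lst=[26, 18, 15, 12, 30, 7, 2], out=7

Final answer: 7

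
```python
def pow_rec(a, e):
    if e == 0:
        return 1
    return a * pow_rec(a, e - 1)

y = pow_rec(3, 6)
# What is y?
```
Call trace:
pow_rec(a=3, e=6)
  pow_rec(a=3, e=5)
    pow_rec(a=3, e=4)
      pow_rec(a=3, e=3)
        pow_rec(a=3, e=2)
          pow_rec(a=3, e=1)
            pow_rec(a=3, e=0)
            -> return 1
          -> return 3
        -> return 9
      -> return 27
    -> return 81
  -> return 243
-> return 729

Final answer: 729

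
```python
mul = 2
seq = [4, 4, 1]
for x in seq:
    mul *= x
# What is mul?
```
Trace:
  mul=2
  mul=8, x=4
  mul=32, x=4
  mul=32, x=1

Final answer: 32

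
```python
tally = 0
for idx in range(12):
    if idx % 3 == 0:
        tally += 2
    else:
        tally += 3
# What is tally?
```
Trace:
  tally=0
  tally=2, idx=0
  tally=5, idx=1
  tally=8, idx=2
  tally=10, idx=3
  tally=13, idx=4
  tally=16, idx=5
  tally=18, idx=6
  tally=21, idx=7
  tally=24, idx=8
  tally=26, idx=9
  tally=29, idx=10
  tally=32, idx=11

Final answer: 32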